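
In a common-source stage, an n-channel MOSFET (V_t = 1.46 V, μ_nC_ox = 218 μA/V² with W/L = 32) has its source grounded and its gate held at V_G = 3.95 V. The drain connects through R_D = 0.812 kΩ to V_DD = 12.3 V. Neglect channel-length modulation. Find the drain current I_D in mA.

I_D = 13.9 mA

V_GS = V_G = 3.95 V, so V_ov = 3.95 − 1.46 = 2.49 V.
k_n = μ_nC_ox · (W/L) = 6.976 mA/V².
Assume saturation: I_D = ½ k_n V_ov² = 0.5 × 6.976 × 2.49² = 21.6 mA, giving V_DS = V_DD − I_D R_D = 12.3 − 21.6 × 0.812 = -5.26 V.
But -5.26 V < V_ov = 2.49 V, so the device is actually in triode.
In triode I_D = k_n[V_ov V_DS − ½ V_DS²] and I_D = (V_DD − V_DS)/R_D. Equating: 2.83 V_DS² − 15.1 V_DS + 12.3 = 0, giving V_DS = 1 V (the root below V_ov).
I_D = (12.3 − 1) / 0.812 = 13.9 mA.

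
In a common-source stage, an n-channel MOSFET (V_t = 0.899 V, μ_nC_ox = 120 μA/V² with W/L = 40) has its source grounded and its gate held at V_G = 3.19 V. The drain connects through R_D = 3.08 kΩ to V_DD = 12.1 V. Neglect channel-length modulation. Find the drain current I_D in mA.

I_D = 3.81 mA

V_GS = V_G = 3.19 V, so V_ov = 3.19 − 0.899 = 2.29 V.
k_n = μ_nC_ox · (W/L) = 4.8 mA/V².
Assume saturation: I_D = ½ k_n V_ov² = 0.5 × 4.8 × 2.29² = 12.6 mA, giving V_DS = V_DD − I_D R_D = 12.1 − 12.6 × 3.08 = -26.7 V.
But -26.7 V < V_ov = 2.29 V, so the device is actually in triode.
In triode I_D = k_n[V_ov V_DS − ½ V_DS²] and I_D = (V_DD − V_DS)/R_D. Equating: 7.39 V_DS² − 34.87 V_DS + 12.1 = 0, giving V_DS = 0.377 V (the root below V_ov).
I_D = (12.1 − 0.377) / 3.08 = 3.81 mA.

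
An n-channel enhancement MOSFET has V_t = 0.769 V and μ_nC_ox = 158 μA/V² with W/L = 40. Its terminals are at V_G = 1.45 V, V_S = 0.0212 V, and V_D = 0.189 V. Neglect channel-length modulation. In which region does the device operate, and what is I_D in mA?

V_GS = V_G − V_S = 1.45 − 0.0212 = 1.43 V; V_DS = V_D − V_S = 0.189 − 0.0212 = 0.168 V.
k_n = μ_nC_ox · (W/L) = 6.32 mA/V².
V_ov = V_GS − V_t = 1.43 − 0.769 = 0.66 V.
Since V_DS = 0.168 V < V_ov = 0.66 V, the device is in the triode region.
I_D = k_n [V_ov · V_DS − ½ V_DS²] = 6.32 × [0.66 × 0.168 − 0.5 × 0.168²] = 0.611 mA.

Triode; I_D = 0.611 mA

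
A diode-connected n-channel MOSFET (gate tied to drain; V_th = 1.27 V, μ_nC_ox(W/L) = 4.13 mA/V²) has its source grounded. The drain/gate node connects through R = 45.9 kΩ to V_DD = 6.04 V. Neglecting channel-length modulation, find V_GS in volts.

V_GS = 1.49 V

With gate tied to drain, V_GS = V_DS ≥ V_GS − V_th, so the device is in saturation.
KCL at the drain: ½ k_n (V_GS − V_th)² = (V_DD − V_GS)/R.
Let x = V_GS − 1.27. Then 94.8 x² + x − 4.77 = 0, giving x = 0.219 V (positive root), so V_GS = 1.49 V.
I_D = (V_DD − V_GS)/R = (6.04 − 1.49) / 45.9 = 0.0991 mA.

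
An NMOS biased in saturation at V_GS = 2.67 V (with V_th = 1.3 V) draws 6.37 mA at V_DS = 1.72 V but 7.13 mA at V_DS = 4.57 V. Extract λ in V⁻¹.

λ = 0.0451 V⁻¹

With V_GS fixed, I_D ∝ (1 + λ V_DS) in saturation, so I_D2/I_D1 = (1 + λ V_DS2)/(1 + λ V_DS1).
7.13/6.37 = 1.119 = (1 + 4.57 λ)/(1 + 1.72 λ).
Solving: λ (I_D1 V_DS2 − I_D2 V_DS1) = I_D2 − I_D1, so λ = (7.13 − 6.37) / (6.37 × 4.57 − 7.13 × 1.72) = 0.76 / 16.8 = 0.0451 V⁻¹.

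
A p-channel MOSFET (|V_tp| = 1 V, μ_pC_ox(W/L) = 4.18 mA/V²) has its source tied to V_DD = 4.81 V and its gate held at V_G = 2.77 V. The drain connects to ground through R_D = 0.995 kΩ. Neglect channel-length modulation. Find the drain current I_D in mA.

V_SG = V_DD − V_G = 4.81 − 2.77 = 2.04 V, so V_ov = 2.04 − 1 = 1.04 V.
Assume saturation: I_D = ½ k_p V_ov² = 0.5 × 4.18 × 1.04² = 2.26 mA, giving V_SD = V_DD − I_D R_D = 4.81 − 2.26 × 0.995 = 2.56 V.
V_SD = 2.56 V ≥ V_ov = 1.04 V, confirming saturation.

I_D = 2.26 mA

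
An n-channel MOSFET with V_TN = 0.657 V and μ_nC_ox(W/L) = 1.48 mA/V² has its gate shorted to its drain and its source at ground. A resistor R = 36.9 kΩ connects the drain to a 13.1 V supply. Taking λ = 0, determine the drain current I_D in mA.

With gate tied to drain, V_GS = V_DS ≥ V_GS − V_TN, so the device is in saturation.
KCL at the drain: ½ k_n (V_GS − V_TN)² = (V_DD − V_GS)/R.
Let x = V_GS − 0.657. Then 27.3 x² + x − 12.44 = 0, giving x = 0.657 V (positive root), so V_GS = 1.31 V.
I_D = (V_DD − V_GS)/R = (13.1 − 1.31) / 36.9 = 0.319 mA.

I_D = 0.319 mA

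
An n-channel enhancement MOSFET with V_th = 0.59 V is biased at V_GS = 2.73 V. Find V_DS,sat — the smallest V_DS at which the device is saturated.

V_DS,sat = 2.14 V

The boundary between triode and saturation is V_DS = V_GS − V_th = V_ov.
V_ov = 2.73 − 0.59 = 2.14 V.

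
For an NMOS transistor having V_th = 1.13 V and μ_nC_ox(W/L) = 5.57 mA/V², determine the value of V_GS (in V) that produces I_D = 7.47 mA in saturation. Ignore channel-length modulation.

In saturation I_D = ½ k_n (V_GS − V_th)², so V_GS − V_th = √(2 I_D / k_n) = √(2 × 7.47 / 5.57) = 1.64 V.
V_GS = 1.13 + 1.64 = 2.77 V.

V_GS = 2.77 V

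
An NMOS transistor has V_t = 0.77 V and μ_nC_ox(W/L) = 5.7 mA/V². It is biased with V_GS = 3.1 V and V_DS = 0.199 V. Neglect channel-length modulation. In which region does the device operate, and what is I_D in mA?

V_ov = V_GS − V_t = 3.1 − 0.77 = 2.33 V.
Since V_DS = 0.199 V < V_ov = 2.33 V, the device is in the triode region.
I_D = k_n [V_ov · V_DS − ½ V_DS²] = 5.7 × [2.33 × 0.199 − 0.5 × 0.199²] = 2.53 mA.

Triode; I_D = 2.53 mA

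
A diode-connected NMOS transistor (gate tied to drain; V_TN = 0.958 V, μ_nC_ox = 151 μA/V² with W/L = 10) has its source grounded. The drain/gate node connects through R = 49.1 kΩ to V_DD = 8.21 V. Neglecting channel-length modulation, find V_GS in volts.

With gate tied to drain, V_GS = V_DS ≥ V_GS − V_TN, so the device is in saturation.
k_n = μ_nC_ox · (W/L) = 1.51 mA/V².
KCL at the drain: ½ k_n (V_GS − V_TN)² = (V_DD − V_GS)/R.
Let x = V_GS − 0.958. Then 37.1 x² + x − 7.252 = 0, giving x = 0.429 V (positive root), so V_GS = 1.39 V.
I_D = (V_DD − V_GS)/R = (8.21 − 1.39) / 49.1 = 0.139 mA.

V_GS = 1.39 V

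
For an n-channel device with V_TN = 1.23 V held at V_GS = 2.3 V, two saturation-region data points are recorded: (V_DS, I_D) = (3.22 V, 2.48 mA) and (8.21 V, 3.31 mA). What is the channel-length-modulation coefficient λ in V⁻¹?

λ = 0.0855 V⁻¹

With V_GS fixed, I_D ∝ (1 + λ V_DS) in saturation, so I_D2/I_D1 = (1 + λ V_DS2)/(1 + λ V_DS1).
3.31/2.48 = 1.335 = (1 + 8.21 λ)/(1 + 3.22 λ).
Solving: λ (I_D1 V_DS2 − I_D2 V_DS1) = I_D2 − I_D1, so λ = (3.31 − 2.48) / (2.48 × 8.21 − 3.31 × 3.22) = 0.83 / 9.7 = 0.0855 V⁻¹.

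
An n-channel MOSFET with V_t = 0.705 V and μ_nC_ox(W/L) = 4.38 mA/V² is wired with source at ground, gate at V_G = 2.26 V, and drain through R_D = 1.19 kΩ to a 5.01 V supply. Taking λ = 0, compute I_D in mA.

I_D = 3.64 mA

V_GS = V_G = 2.26 V, so V_ov = 2.26 − 0.705 = 1.55 V.
Assume saturation: I_D = ½ k_n V_ov² = 0.5 × 4.38 × 1.55² = 5.3 mA, giving V_DS = V_DD − I_D R_D = 5.01 − 5.3 × 1.19 = -1.29 V.
But -1.29 V < V_ov = 1.55 V, so the device is actually in triode.
In triode I_D = k_n[V_ov V_DS − ½ V_DS²] and I_D = (V_DD − V_DS)/R_D. Equating: 2.61 V_DS² − 9.105 V_DS + 5.01 = 0, giving V_DS = 0.684 V (the root below V_ov).
I_D = (5.01 − 0.684) / 1.19 = 3.64 mA.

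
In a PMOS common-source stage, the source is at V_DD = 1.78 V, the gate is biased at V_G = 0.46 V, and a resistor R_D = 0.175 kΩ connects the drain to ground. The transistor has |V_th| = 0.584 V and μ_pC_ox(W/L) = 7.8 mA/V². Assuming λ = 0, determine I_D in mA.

V_SG = V_DD − V_G = 1.78 − 0.46 = 1.32 V, so V_ov = 1.32 − 0.584 = 0.736 V.
Assume saturation: I_D = ½ k_p V_ov² = 0.5 × 7.8 × 0.736² = 2.11 mA, giving V_SD = V_DD − I_D R_D = 1.78 − 2.11 × 0.175 = 1.41 V.
V_SD = 1.41 V ≥ V_ov = 0.736 V, confirming saturation.

I_D = 2.11 mA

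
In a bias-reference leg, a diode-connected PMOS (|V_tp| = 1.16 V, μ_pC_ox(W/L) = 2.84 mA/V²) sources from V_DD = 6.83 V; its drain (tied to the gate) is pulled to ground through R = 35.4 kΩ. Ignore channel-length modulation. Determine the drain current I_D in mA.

With gate tied to drain, V_SG = V_SD ≥ V_SG − |V_tp|, so the device is in saturation.
KCL at the drain: ½ k_p (V_SG − |V_tp|)² = (V_DD − V_SG)/R.
Let x = V_SG − 1.16. Then 50.3 x² + x − 5.67 = 0, giving x = 0.326 V (positive root), so V_SG = 1.49 V.
I_D = (V_DD − V_SG)/R = (6.83 − 1.49) / 35.4 = 0.151 mA.

I_D = 0.151 mA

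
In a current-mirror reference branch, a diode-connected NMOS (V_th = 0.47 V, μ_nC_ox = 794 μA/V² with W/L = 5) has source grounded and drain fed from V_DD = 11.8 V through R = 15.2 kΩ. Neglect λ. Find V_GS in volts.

V_GS = 1.07 V

With gate tied to drain, V_GS = V_DS ≥ V_GS − V_th, so the device is in saturation.
k_n = μ_nC_ox · (W/L) = 3.97 mA/V².
KCL at the drain: ½ k_n (V_GS − V_th)² = (V_DD − V_GS)/R.
Let x = V_GS − 0.47. Then 30.2 x² + x − 11.33 = 0, giving x = 0.596 V (positive root), so V_GS = 1.07 V.
I_D = (V_DD − V_GS)/R = (11.8 − 1.07) / 15.2 = 0.706 mA.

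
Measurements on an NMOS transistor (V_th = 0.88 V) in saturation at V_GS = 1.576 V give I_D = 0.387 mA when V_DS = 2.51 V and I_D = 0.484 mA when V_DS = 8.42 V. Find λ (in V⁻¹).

With V_GS fixed, I_D ∝ (1 + λ V_DS) in saturation, so I_D2/I_D1 = (1 + λ V_DS2)/(1 + λ V_DS1).
0.484/0.387 = 1.251 = (1 + 8.42 λ)/(1 + 2.51 λ).
Solving: λ (I_D1 V_DS2 − I_D2 V_DS1) = I_D2 − I_D1, so λ = (0.484 − 0.387) / (0.387 × 8.42 − 0.484 × 2.51) = 0.097 / 2.04 = 0.0475 V⁻¹.

λ = 0.0475 V⁻¹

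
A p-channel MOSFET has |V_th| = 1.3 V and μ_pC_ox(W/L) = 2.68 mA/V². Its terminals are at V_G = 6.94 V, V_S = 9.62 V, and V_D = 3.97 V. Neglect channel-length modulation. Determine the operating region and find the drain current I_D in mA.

Saturation; I_D = 2.55 mA

V_SG = V_S − V_G = 9.62 − 6.94 = 2.68 V; V_SD = V_S − V_D = 9.62 − 3.97 = 5.65 V.
V_ov = V_SG − |V_th| = 2.68 − 1.3 = 1.38 V.
Since V_SD = 5.65 V ≥ V_ov = 1.38 V, the device is in saturation.
I_D = ½ k_p V_ov² = 0.5 × 2.68 × 1.38² = 2.55 mA.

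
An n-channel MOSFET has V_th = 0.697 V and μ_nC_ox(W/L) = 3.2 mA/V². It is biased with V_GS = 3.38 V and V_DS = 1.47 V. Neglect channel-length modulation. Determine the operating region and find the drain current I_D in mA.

Triode; I_D = 9.16 mA

V_ov = V_GS − V_th = 3.38 − 0.697 = 2.68 V.
Since V_DS = 1.47 V < V_ov = 2.68 V, the device is in the triode region.
I_D = k_n [V_ov · V_DS − ½ V_DS²] = 3.2 × [2.68 × 1.47 − 0.5 × 1.47²] = 9.16 mA.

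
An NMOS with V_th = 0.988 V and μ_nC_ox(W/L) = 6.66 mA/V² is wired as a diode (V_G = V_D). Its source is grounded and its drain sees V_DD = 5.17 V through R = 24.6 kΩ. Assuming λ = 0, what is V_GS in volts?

With gate tied to drain, V_GS = V_DS ≥ V_GS − V_th, so the device is in saturation.
KCL at the drain: ½ k_n (V_GS − V_th)² = (V_DD − V_GS)/R.
Let x = V_GS − 0.988. Then 81.9 x² + x − 4.182 = 0, giving x = 0.22 V (positive root), so V_GS = 1.21 V.
I_D = (V_DD − V_GS)/R = (5.17 − 1.21) / 24.6 = 0.161 mA.

V_GS = 1.21 V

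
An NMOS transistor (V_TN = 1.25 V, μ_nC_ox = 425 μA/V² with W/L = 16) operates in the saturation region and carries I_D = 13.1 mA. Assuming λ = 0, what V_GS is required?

V_GS = 3.21 V

k_n = μ_nC_ox · (W/L) = 6.8 mA/V².
In saturation I_D = ½ k_n (V_GS − V_TN)², so V_GS − V_TN = √(2 I_D / k_n) = √(2 × 13.1 / 6.8) = 1.96 V.
V_GS = 1.25 + 1.96 = 3.21 V.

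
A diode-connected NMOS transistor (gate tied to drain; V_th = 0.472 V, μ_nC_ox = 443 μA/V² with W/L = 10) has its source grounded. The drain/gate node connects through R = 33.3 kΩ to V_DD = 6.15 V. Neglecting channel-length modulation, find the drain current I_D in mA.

I_D = 0.162 mA

With gate tied to drain, V_GS = V_DS ≥ V_GS − V_th, so the device is in saturation.
k_n = μ_nC_ox · (W/L) = 4.43 mA/V².
KCL at the drain: ½ k_n (V_GS − V_th)² = (V_DD − V_GS)/R.
Let x = V_GS − 0.472. Then 73.8 x² + x − 5.678 = 0, giving x = 0.271 V (positive root), so V_GS = 0.743 V.
I_D = (V_DD − V_GS)/R = (6.15 − 0.743) / 33.3 = 0.162 mA.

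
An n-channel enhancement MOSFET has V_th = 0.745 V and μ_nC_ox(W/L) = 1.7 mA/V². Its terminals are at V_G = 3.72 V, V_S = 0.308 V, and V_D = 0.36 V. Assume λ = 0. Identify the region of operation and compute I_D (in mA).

V_GS = V_G − V_S = 3.72 − 0.308 = 3.41 V; V_DS = V_D − V_S = 0.36 − 0.308 = 0.052 V.
V_ov = V_GS − V_th = 3.41 − 0.745 = 2.67 V.
Since V_DS = 0.052 V < V_ov = 2.67 V, the device is in the triode region.
I_D = k_n [V_ov · V_DS − ½ V_DS²] = 1.7 × [2.67 × 0.052 − 0.5 × 0.052²] = 0.233 mA.

Triode; I_D = 0.233 mA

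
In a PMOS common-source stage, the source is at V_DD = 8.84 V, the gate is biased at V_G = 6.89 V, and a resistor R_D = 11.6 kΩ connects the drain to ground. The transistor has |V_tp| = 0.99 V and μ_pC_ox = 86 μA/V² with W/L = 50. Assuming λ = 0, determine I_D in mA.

V_SG = V_DD − V_G = 8.84 − 6.89 = 1.95 V, so V_ov = 1.95 − 0.99 = 0.96 V.
k_p = μ_pC_ox · (W/L) = 4.3 mA/V².
Assume saturation: I_D = ½ k_p V_ov² = 0.5 × 4.3 × 0.96² = 1.98 mA, giving V_SD = V_DD − I_D R_D = 8.84 − 1.98 × 11.6 = -14.1 V.
But -14.1 V < V_ov = 0.96 V, so the device is actually in triode.
In triode I_D = k_p[V_ov V_SD − ½ V_SD²] and I_D = (V_DD − V_SD)/R_D. Equating: 24.9 V_SD² − 48.88 V_SD + 8.84 = 0, giving V_SD = 0.202 V (the root below V_ov).
I_D = (8.84 − 0.202) / 11.6 = 0.745 mA.

I_D = 0.745 mA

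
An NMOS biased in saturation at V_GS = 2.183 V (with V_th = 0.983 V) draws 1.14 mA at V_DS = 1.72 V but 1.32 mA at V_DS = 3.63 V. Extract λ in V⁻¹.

With V_GS fixed, I_D ∝ (1 + λ V_DS) in saturation, so I_D2/I_D1 = (1 + λ V_DS2)/(1 + λ V_DS1).
1.32/1.14 = 1.158 = (1 + 3.63 λ)/(1 + 1.72 λ).
Solving: λ (I_D1 V_DS2 − I_D2 V_DS1) = I_D2 − I_D1, so λ = (1.32 − 1.14) / (1.14 × 3.63 − 1.32 × 1.72) = 0.18 / 1.87 = 0.0964 V⁻¹.

λ = 0.0964 V⁻¹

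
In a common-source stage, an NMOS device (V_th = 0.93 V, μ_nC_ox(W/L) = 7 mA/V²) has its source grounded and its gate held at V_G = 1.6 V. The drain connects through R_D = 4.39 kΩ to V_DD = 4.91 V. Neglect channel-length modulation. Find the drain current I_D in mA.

I_D = 1.05 mA

V_GS = V_G = 1.6 V, so V_ov = 1.6 − 0.93 = 0.67 V.
Assume saturation: I_D = ½ k_n V_ov² = 0.5 × 7 × 0.67² = 1.57 mA, giving V_DS = V_DD − I_D R_D = 4.91 − 1.57 × 4.39 = -1.99 V.
But -1.99 V < V_ov = 0.67 V, so the device is actually in triode.
In triode I_D = k_n[V_ov V_DS − ½ V_DS²] and I_D = (V_DD − V_DS)/R_D. Equating: 15.4 V_DS² − 21.59 V_DS + 4.91 = 0, giving V_DS = 0.285 V (the root below V_ov).
I_D = (4.91 − 0.285) / 4.39 = 1.05 mA.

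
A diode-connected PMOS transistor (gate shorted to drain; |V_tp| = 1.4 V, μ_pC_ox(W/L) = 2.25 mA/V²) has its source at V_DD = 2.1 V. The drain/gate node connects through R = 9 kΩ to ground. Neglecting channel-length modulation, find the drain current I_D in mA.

I_D = 0.0535 mA

With gate tied to drain, V_SG = V_SD ≥ V_SG − |V_tp|, so the device is in saturation.
KCL at the drain: ½ k_p (V_SG − |V_tp|)² = (V_DD − V_SG)/R.
Let x = V_SG − 1.4. Then 10.1 x² + x − 0.7 = 0, giving x = 0.218 V (positive root), so V_SG = 1.62 V.
I_D = (V_DD − V_SG)/R = (2.1 − 1.62) / 9 = 0.0535 mA.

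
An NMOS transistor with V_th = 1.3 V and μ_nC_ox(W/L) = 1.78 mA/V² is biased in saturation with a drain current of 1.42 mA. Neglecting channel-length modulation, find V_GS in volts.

In saturation I_D = ½ k_n (V_GS − V_th)², so V_GS − V_th = √(2 I_D / k_n) = √(2 × 1.42 / 1.78) = 1.26 V.
V_GS = 1.3 + 1.26 = 2.56 V.

V_GS = 2.56 V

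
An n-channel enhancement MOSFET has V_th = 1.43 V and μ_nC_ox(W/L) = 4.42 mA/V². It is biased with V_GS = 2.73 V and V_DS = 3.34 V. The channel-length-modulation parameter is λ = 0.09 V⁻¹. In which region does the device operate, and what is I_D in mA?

Saturation; I_D = 4.86 mA

V_ov = V_GS − V_th = 2.73 − 1.43 = 1.3 V.
Since V_DS = 3.34 V ≥ V_ov = 1.3 V, the device is in saturation.
I_D = ½ k_n V_ov² (1 + λ V_DS) = 0.5 × 4.42 × 1.3² × (1 + 0.09 × 3.34) = 4.86 mA.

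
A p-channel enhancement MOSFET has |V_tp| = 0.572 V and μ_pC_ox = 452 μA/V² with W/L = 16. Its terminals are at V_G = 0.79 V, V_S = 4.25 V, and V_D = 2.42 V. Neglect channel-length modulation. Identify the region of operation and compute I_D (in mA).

V_SG = V_S − V_G = 4.25 − 0.79 = 3.46 V; V_SD = V_S − V_D = 4.25 − 2.42 = 1.83 V.
k_p = μ_pC_ox · (W/L) = 7.232 mA/V².
V_ov = V_SG − |V_tp| = 3.46 − 0.572 = 2.89 V.
Since V_SD = 1.83 V < V_ov = 2.89 V, the device is in the triode region.
I_D = k_p [V_ov · V_SD − ½ V_SD²] = 7.232 × [2.89 × 1.83 − 0.5 × 1.83²] = 26.1 mA.

Triode; I_D = 26.1 mA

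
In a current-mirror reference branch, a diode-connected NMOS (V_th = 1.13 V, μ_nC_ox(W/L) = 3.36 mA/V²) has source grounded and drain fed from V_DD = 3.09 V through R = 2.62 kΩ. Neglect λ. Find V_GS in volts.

With gate tied to drain, V_GS = V_DS ≥ V_GS − V_th, so the device is in saturation.
KCL at the drain: ½ k_n (V_GS − V_th)² = (V_DD − V_GS)/R.
Let x = V_GS − 1.13. Then 4.4 x² + x − 1.96 = 0, giving x = 0.563 V (positive root), so V_GS = 1.69 V.
I_D = (V_DD − V_GS)/R = (3.09 − 1.69) / 2.62 = 0.533 mA.

V_GS = 1.69 V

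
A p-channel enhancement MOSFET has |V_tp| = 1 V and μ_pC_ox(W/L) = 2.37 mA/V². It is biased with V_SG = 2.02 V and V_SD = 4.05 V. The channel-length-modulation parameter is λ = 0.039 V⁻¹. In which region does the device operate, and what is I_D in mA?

Saturation; I_D = 1.43 mA

V_ov = V_SG − |V_tp| = 2.02 − 1 = 1.02 V.
Since V_SD = 4.05 V ≥ V_ov = 1.02 V, the device is in saturation.
I_D = ½ k_p V_ov² (1 + λ V_SD) = 0.5 × 2.37 × 1.02² × (1 + 0.039 × 4.05) = 1.43 mA.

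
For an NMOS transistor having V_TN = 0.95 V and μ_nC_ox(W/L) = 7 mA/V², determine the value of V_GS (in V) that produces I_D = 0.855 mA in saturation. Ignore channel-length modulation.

V_GS = 1.44 V

In saturation I_D = ½ k_n (V_GS − V_TN)², so V_GS − V_TN = √(2 I_D / k_n) = √(2 × 0.855 / 7) = 0.494 V.
V_GS = 0.95 + 0.494 = 1.44 V.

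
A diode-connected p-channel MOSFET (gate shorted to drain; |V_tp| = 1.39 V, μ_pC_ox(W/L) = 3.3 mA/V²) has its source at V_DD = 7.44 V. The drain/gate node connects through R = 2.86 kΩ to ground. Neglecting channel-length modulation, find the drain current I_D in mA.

I_D = 1.75 mA

With gate tied to drain, V_SG = V_SD ≥ V_SG − |V_tp|, so the device is in saturation.
KCL at the drain: ½ k_p (V_SG − |V_tp|)² = (V_DD − V_SG)/R.
Let x = V_SG − 1.39. Then 4.72 x² + x − 6.05 = 0, giving x = 1.03 V (positive root), so V_SG = 2.42 V.
I_D = (V_DD − V_SG)/R = (7.44 − 2.42) / 2.86 = 1.75 mA.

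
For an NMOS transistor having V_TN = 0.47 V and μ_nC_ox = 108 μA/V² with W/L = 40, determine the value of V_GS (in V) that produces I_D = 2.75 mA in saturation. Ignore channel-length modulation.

V_GS = 1.60 V

k_n = μ_nC_ox · (W/L) = 4.32 mA/V².
In saturation I_D = ½ k_n (V_GS − V_TN)², so V_GS − V_TN = √(2 I_D / k_n) = √(2 × 2.75 / 4.32) = 1.13 V.
V_GS = 0.47 + 1.13 = 1.6 V.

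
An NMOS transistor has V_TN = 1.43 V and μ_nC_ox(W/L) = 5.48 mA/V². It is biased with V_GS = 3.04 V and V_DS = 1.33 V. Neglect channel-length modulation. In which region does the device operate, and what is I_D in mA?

Triode; I_D = 6.89 mA

V_ov = V_GS − V_TN = 3.04 − 1.43 = 1.61 V.
Since V_DS = 1.33 V < V_ov = 1.61 V, the device is in the triode region.
I_D = k_n [V_ov · V_DS − ½ V_DS²] = 5.48 × [1.61 × 1.33 − 0.5 × 1.33²] = 6.89 mA.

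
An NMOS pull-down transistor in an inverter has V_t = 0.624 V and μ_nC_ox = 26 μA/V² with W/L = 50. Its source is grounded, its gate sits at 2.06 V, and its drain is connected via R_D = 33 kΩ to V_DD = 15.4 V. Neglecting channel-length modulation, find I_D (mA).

I_D = 0.458 mA

V_GS = V_G = 2.06 V, so V_ov = 2.06 − 0.624 = 1.44 V.
k_n = μ_nC_ox · (W/L) = 1.3 mA/V².
Assume saturation: I_D = ½ k_n V_ov² = 0.5 × 1.3 × 1.44² = 1.34 mA, giving V_DS = V_DD − I_D R_D = 15.4 − 1.34 × 33 = -28.8 V.
But -28.8 V < V_ov = 1.44 V, so the device is actually in triode.
In triode I_D = k_n[V_ov V_DS − ½ V_DS²] and I_D = (V_DD − V_DS)/R_D. Equating: 21.4 V_DS² − 62.6 V_DS + 15.4 = 0, giving V_DS = 0.271 V (the root below V_ov).
I_D = (15.4 − 0.271) / 33 = 0.458 mA.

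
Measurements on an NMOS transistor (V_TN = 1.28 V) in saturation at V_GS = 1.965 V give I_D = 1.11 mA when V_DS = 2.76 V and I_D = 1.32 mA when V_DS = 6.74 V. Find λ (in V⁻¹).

λ = 0.0547 V⁻¹

With V_GS fixed, I_D ∝ (1 + λ V_DS) in saturation, so I_D2/I_D1 = (1 + λ V_DS2)/(1 + λ V_DS1).
1.32/1.11 = 1.189 = (1 + 6.74 λ)/(1 + 2.76 λ).
Solving: λ (I_D1 V_DS2 − I_D2 V_DS1) = I_D2 − I_D1, so λ = (1.32 − 1.11) / (1.11 × 6.74 − 1.32 × 2.76) = 0.21 / 3.84 = 0.0547 V⁻¹.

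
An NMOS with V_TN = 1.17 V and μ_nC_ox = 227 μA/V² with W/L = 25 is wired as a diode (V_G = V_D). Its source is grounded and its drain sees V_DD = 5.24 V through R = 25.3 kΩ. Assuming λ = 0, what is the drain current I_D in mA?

I_D = 0.152 mA

With gate tied to drain, V_GS = V_DS ≥ V_GS − V_TN, so the device is in saturation.
k_n = μ_nC_ox · (W/L) = 5.675 mA/V².
KCL at the drain: ½ k_n (V_GS − V_TN)² = (V_DD − V_GS)/R.
Let x = V_GS − 1.17. Then 71.8 x² + x − 4.07 = 0, giving x = 0.231 V (positive root), so V_GS = 1.4 V.
I_D = (V_DD − V_GS)/R = (5.24 − 1.4) / 25.3 = 0.152 mA.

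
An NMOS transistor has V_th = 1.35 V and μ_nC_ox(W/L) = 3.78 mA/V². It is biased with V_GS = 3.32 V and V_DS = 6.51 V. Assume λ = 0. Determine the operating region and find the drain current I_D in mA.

Saturation; I_D = 7.33 mA

V_ov = V_GS − V_th = 3.32 − 1.35 = 1.97 V.
Since V_DS = 6.51 V ≥ V_ov = 1.97 V, the device is in saturation.
I_D = ½ k_n V_ov² = 0.5 × 3.78 × 1.97² = 7.33 mA.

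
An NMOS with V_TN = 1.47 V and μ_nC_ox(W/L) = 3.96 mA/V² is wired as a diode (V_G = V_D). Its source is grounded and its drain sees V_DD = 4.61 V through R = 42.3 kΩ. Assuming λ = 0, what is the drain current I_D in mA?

I_D = 0.0698 mA

With gate tied to drain, V_GS = V_DS ≥ V_GS − V_TN, so the device is in saturation.
KCL at the drain: ½ k_n (V_GS − V_TN)² = (V_DD − V_GS)/R.
Let x = V_GS − 1.47. Then 83.8 x² + x − 3.14 = 0, giving x = 0.188 V (positive root), so V_GS = 1.66 V.
I_D = (V_DD − V_GS)/R = (4.61 − 1.66) / 42.3 = 0.0698 mA.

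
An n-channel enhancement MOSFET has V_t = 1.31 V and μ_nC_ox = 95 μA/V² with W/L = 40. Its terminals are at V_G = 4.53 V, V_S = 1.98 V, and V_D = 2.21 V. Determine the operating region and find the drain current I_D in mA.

Triode; I_D = 0.983 mA

V_GS = V_G − V_S = 4.53 − 1.98 = 2.55 V; V_DS = V_D − V_S = 2.21 − 1.98 = 0.23 V.
k_n = μ_nC_ox · (W/L) = 3.8 mA/V².
V_ov = V_GS − V_t = 2.55 − 1.31 = 1.24 V.
Since V_DS = 0.23 V < V_ov = 1.24 V, the device is in the triode region.
I_D = k_n [V_ov · V_DS − ½ V_DS²] = 3.8 × [1.24 × 0.23 − 0.5 × 0.23²] = 0.983 mA.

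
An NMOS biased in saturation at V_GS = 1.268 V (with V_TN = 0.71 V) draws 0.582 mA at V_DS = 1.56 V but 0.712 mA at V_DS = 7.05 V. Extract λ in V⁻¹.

λ = 0.0434 V⁻¹

With V_GS fixed, I_D ∝ (1 + λ V_DS) in saturation, so I_D2/I_D1 = (1 + λ V_DS2)/(1 + λ V_DS1).
0.712/0.582 = 1.223 = (1 + 7.05 λ)/(1 + 1.56 λ).
Solving: λ (I_D1 V_DS2 − I_D2 V_DS1) = I_D2 − I_D1, so λ = (0.712 − 0.582) / (0.582 × 7.05 − 0.712 × 1.56) = 0.13 / 2.99 = 0.0434 V⁻¹.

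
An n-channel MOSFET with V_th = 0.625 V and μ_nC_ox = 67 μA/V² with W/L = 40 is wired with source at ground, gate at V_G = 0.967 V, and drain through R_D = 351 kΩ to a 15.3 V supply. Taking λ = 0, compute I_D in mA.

I_D = 0.0434 mA

V_GS = V_G = 0.967 V, so V_ov = 0.967 − 0.625 = 0.342 V.
k_n = μ_nC_ox · (W/L) = 2.68 mA/V².
Assume saturation: I_D = ½ k_n V_ov² = 0.5 × 2.68 × 0.342² = 0.157 mA, giving V_DS = V_DD − I_D R_D = 15.3 − 0.157 × 351 = -39.7 V.
But -39.7 V < V_ov = 0.342 V, so the device is actually in triode.
In triode I_D = k_n[V_ov V_DS − ½ V_DS²] and I_D = (V_DD − V_DS)/R_D. Equating: 470 V_DS² − 322.7 V_DS + 15.3 = 0, giving V_DS = 0.0512 V (the root below V_ov).
I_D = (15.3 − 0.0512) / 351 = 0.0434 mA.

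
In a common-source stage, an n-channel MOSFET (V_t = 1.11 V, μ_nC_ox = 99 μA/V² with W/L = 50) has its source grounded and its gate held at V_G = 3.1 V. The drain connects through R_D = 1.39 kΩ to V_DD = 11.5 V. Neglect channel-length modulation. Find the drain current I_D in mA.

I_D = 7.53 mA

V_GS = V_G = 3.1 V, so V_ov = 3.1 − 1.11 = 1.99 V.
k_n = μ_nC_ox · (W/L) = 4.95 mA/V².
Assume saturation: I_D = ½ k_n V_ov² = 0.5 × 4.95 × 1.99² = 9.8 mA, giving V_DS = V_DD − I_D R_D = 11.5 − 9.8 × 1.39 = -2.12 V.
But -2.12 V < V_ov = 1.99 V, so the device is actually in triode.
In triode I_D = k_n[V_ov V_DS − ½ V_DS²] and I_D = (V_DD − V_DS)/R_D. Equating: 3.44 V_DS² − 14.69 V_DS + 11.5 = 0, giving V_DS = 1.03 V (the root below V_ov).
I_D = (11.5 − 1.03) / 1.39 = 7.53 mA.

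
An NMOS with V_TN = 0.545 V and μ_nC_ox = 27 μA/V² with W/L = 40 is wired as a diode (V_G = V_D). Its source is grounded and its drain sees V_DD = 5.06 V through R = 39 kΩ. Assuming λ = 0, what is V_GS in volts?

V_GS = 0.985 V

With gate tied to drain, V_GS = V_DS ≥ V_GS − V_TN, so the device is in saturation.
k_n = μ_nC_ox · (W/L) = 1.08 mA/V².
KCL at the drain: ½ k_n (V_GS − V_TN)² = (V_DD − V_GS)/R.
Let x = V_GS − 0.545. Then 21.1 x² + x − 4.515 = 0, giving x = 0.44 V (positive root), so V_GS = 0.985 V.
I_D = (V_DD − V_GS)/R = (5.06 − 0.985) / 39 = 0.104 mA.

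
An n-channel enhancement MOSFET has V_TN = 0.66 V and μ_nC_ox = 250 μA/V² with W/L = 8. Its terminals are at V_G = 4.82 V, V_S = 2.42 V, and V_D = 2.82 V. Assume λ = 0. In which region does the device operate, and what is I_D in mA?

V_GS = V_G − V_S = 4.82 − 2.42 = 2.4 V; V_DS = V_D − V_S = 2.82 − 2.42 = 0.4 V.
k_n = μ_nC_ox · (W/L) = 2 mA/V².
V_ov = V_GS − V_TN = 2.4 − 0.66 = 1.74 V.
Since V_DS = 0.4 V < V_ov = 1.74 V, the device is in the triode region.
I_D = k_n [V_ov · V_DS − ½ V_DS²] = 2 × [1.74 × 0.4 − 0.5 × 0.4²] = 1.23 mA.

Triode; I_D = 1.23 mA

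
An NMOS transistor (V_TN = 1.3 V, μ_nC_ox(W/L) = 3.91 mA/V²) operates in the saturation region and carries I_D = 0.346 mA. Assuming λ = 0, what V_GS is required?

In saturation I_D = ½ k_n (V_GS − V_TN)², so V_GS − V_TN = √(2 I_D / k_n) = √(2 × 0.346 / 3.91) = 0.421 V.
V_GS = 1.3 + 0.421 = 1.72 V.

V_GS = 1.72 V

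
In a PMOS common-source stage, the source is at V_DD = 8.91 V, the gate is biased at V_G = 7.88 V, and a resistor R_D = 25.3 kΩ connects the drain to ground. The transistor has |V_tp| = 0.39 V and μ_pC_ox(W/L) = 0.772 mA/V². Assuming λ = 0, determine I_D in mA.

V_SG = V_DD − V_G = 8.91 − 7.88 = 1.03 V, so V_ov = 1.03 − 0.39 = 0.64 V.
Assume saturation: I_D = ½ k_p V_ov² = 0.5 × 0.772 × 0.64² = 0.158 mA, giving V_SD = V_DD − I_D R_D = 8.91 − 0.158 × 25.3 = 4.91 V.
V_SD = 4.91 V ≥ V_ov = 0.64 V, confirming saturation.

I_D = 0.158 mA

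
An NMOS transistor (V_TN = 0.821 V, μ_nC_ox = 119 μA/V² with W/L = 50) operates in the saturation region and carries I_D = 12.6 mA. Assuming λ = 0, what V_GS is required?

V_GS = 2.88 V

k_n = μ_nC_ox · (W/L) = 5.95 mA/V².
In saturation I_D = ½ k_n (V_GS − V_TN)², so V_GS − V_TN = √(2 I_D / k_n) = √(2 × 12.6 / 5.95) = 2.06 V.
V_GS = 0.821 + 2.06 = 2.88 V.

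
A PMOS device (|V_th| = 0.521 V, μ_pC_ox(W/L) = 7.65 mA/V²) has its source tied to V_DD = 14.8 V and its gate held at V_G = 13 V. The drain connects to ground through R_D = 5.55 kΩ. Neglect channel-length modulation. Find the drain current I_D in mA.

I_D = 2.61 mA

V_SG = V_DD − V_G = 14.8 − 13 = 1.8 V, so V_ov = 1.8 − 0.521 = 1.28 V.
Assume saturation: I_D = ½ k_p V_ov² = 0.5 × 7.65 × 1.28² = 6.26 mA, giving V_SD = V_DD − I_D R_D = 14.8 − 6.26 × 5.55 = -19.9 V.
But -19.9 V < V_ov = 1.28 V, so the device is actually in triode.
In triode I_D = k_p[V_ov V_SD − ½ V_SD²] and I_D = (V_DD − V_SD)/R_D. Equating: 21.2 V_SD² − 55.3 V_SD + 14.8 = 0, giving V_SD = 0.303 V (the root below V_ov).
I_D = (14.8 − 0.303) / 5.55 = 2.61 mA.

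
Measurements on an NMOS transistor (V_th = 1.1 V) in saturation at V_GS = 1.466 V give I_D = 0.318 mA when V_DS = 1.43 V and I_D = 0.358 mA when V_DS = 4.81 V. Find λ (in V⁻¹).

λ = 0.0393 V⁻¹

With V_GS fixed, I_D ∝ (1 + λ V_DS) in saturation, so I_D2/I_D1 = (1 + λ V_DS2)/(1 + λ V_DS1).
0.358/0.318 = 1.126 = (1 + 4.81 λ)/(1 + 1.43 λ).
Solving: λ (I_D1 V_DS2 − I_D2 V_DS1) = I_D2 − I_D1, so λ = (0.358 − 0.318) / (0.318 × 4.81 − 0.358 × 1.43) = 0.04 / 1.02 = 0.0393 V⁻¹.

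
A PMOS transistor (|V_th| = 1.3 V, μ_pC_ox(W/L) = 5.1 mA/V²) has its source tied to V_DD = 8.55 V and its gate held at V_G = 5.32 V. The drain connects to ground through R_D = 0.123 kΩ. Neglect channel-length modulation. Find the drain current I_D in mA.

I_D = 9.50 mA

V_SG = V_DD − V_G = 8.55 − 5.32 = 3.23 V, so V_ov = 3.23 − 1.3 = 1.93 V.
Assume saturation: I_D = ½ k_p V_ov² = 0.5 × 5.1 × 1.93² = 9.5 mA, giving V_SD = V_DD − I_D R_D = 8.55 − 9.5 × 0.123 = 7.38 V.
V_SD = 7.38 V ≥ V_ov = 1.93 V, confirming saturation.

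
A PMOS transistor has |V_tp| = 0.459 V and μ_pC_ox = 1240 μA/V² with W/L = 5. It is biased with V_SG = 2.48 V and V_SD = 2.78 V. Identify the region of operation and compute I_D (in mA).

k_p = μ_pC_ox · (W/L) = 6.2 mA/V².
V_ov = V_SG − |V_tp| = 2.48 − 0.459 = 2.02 V.
Since V_SD = 2.78 V ≥ V_ov = 2.02 V, the device is in saturation.
I_D = ½ k_p V_ov² = 0.5 × 6.2 × 2.02² = 12.7 mA.

Saturation; I_D = 12.7 mA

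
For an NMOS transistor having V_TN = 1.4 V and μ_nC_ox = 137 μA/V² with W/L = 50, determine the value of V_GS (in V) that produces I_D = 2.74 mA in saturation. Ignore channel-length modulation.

k_n = μ_nC_ox · (W/L) = 6.85 mA/V².
In saturation I_D = ½ k_n (V_GS − V_TN)², so V_GS − V_TN = √(2 I_D / k_n) = √(2 × 2.74 / 6.85) = 0.894 V.
V_GS = 1.4 + 0.894 = 2.29 V.

V_GS = 2.29 V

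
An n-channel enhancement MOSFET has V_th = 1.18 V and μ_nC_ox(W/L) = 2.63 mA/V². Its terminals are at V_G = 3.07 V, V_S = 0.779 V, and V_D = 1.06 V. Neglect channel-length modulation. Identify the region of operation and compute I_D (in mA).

V_GS = V_G − V_S = 3.07 − 0.779 = 2.29 V; V_DS = V_D − V_S = 1.06 − 0.779 = 0.281 V.
V_ov = V_GS − V_th = 2.29 − 1.18 = 1.11 V.
Since V_DS = 0.281 V < V_ov = 1.11 V, the device is in the triode region.
I_D = k_n [V_ov · V_DS − ½ V_DS²] = 2.63 × [1.11 × 0.281 − 0.5 × 0.281²] = 0.717 mA.

Triode; I_D = 0.717 mA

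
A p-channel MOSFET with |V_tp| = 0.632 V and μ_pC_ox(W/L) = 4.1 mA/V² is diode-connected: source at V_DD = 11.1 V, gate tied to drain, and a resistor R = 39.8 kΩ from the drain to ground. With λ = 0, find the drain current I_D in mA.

With gate tied to drain, V_SG = V_SD ≥ V_SG − |V_tp|, so the device is in saturation.
KCL at the drain: ½ k_p (V_SG − |V_tp|)² = (V_DD − V_SG)/R.
Let x = V_SG − 0.632. Then 81.6 x² + x − 10.47 = 0, giving x = 0.352 V (positive root), so V_SG = 0.984 V.
I_D = (V_DD − V_SG)/R = (11.1 − 0.984) / 39.8 = 0.254 mA.

I_D = 0.254 mA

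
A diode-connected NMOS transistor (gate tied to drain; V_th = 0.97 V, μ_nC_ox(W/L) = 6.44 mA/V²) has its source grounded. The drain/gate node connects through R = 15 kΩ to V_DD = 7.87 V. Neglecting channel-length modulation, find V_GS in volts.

With gate tied to drain, V_GS = V_DS ≥ V_GS − V_th, so the device is in saturation.
KCL at the drain: ½ k_n (V_GS − V_th)² = (V_DD − V_GS)/R.
Let x = V_GS − 0.97. Then 48.3 x² + x − 6.9 = 0, giving x = 0.368 V (positive root), so V_GS = 1.34 V.
I_D = (V_DD − V_GS)/R = (7.87 − 1.34) / 15 = 0.435 mA.

V_GS = 1.34 V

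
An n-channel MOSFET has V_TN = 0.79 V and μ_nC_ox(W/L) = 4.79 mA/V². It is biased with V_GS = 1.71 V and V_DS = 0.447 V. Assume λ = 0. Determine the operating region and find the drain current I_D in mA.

V_ov = V_GS − V_TN = 1.71 − 0.79 = 0.92 V.
Since V_DS = 0.447 V < V_ov = 0.92 V, the device is in the triode region.
I_D = k_n [V_ov · V_DS − ½ V_DS²] = 4.79 × [0.92 × 0.447 − 0.5 × 0.447²] = 1.49 mA.

Triode; I_D = 1.49 mA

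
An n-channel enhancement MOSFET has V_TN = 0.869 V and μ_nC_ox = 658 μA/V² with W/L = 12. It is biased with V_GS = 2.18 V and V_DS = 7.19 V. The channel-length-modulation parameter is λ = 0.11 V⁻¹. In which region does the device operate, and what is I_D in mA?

Saturation; I_D = 12.2 mA

k_n = μ_nC_ox · (W/L) = 7.896 mA/V².
V_ov = V_GS − V_TN = 2.18 − 0.869 = 1.31 V.
Since V_DS = 7.19 V ≥ V_ov = 1.31 V, the device is in saturation.
I_D = ½ k_n V_ov² (1 + λ V_DS) = 0.5 × 7.896 × 1.31² × (1 + 0.11 × 7.19) = 12.2 mA.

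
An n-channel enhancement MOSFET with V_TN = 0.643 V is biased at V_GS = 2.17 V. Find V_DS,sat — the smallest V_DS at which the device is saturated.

The boundary between triode and saturation is V_DS = V_GS − V_TN = V_ov.
V_ov = 2.17 − 0.643 = 1.53 V.

V_DS,sat = 1.53 V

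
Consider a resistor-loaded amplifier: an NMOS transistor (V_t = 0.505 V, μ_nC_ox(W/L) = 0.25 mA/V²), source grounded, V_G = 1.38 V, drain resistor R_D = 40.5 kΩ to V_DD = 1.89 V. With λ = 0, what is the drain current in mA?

V_GS = V_G = 1.38 V, so V_ov = 1.38 − 0.505 = 0.875 V.
Assume saturation: I_D = ½ k_n V_ov² = 0.5 × 0.25 × 0.875² = 0.0957 mA, giving V_DS = V_DD − I_D R_D = 1.89 − 0.0957 × 40.5 = -1.99 V.
But -1.99 V < V_ov = 0.875 V, so the device is actually in triode.
In triode I_D = k_n[V_ov V_DS − ½ V_DS²] and I_D = (V_DD − V_DS)/R_D. Equating: 5.06 V_DS² − 9.859 V_DS + 1.89 = 0, giving V_DS = 0.216 V (the root below V_ov).
I_D = (1.89 − 0.216) / 40.5 = 0.0413 mA.

I_D = 0.0413 mA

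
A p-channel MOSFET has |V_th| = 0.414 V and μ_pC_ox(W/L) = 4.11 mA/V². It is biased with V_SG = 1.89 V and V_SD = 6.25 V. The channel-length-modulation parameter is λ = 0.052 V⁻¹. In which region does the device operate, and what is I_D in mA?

Saturation; I_D = 5.93 mA

V_ov = V_SG − |V_th| = 1.89 − 0.414 = 1.48 V.
Since V_SD = 6.25 V ≥ V_ov = 1.48 V, the device is in saturation.
I_D = ½ k_p V_ov² (1 + λ V_SD) = 0.5 × 4.11 × 1.48² × (1 + 0.052 × 6.25) = 5.93 mA.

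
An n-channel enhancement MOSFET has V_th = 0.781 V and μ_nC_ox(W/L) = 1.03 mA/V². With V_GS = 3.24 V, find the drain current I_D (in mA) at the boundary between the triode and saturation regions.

At the boundary V_DS = V_ov = V_GS − V_th = 3.24 − 0.781 = 2.46 V.
I_D = ½ k_n V_ov² = 0.5 × 1.03 × 2.46² = 3.11 mA.

I_D = 3.11 mA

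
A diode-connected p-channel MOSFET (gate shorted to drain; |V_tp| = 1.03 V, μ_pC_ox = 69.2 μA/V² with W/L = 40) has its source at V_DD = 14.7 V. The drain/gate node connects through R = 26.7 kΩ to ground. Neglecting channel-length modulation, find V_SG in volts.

V_SG = 1.62 V

With gate tied to drain, V_SG = V_SD ≥ V_SG − |V_tp|, so the device is in saturation.
k_p = μ_pC_ox · (W/L) = 2.768 mA/V².
KCL at the drain: ½ k_p (V_SG − |V_tp|)² = (V_DD − V_SG)/R.
Let x = V_SG − 1.03. Then 37 x² + x − 13.67 = 0, giving x = 0.595 V (positive root), so V_SG = 1.62 V.
I_D = (V_DD − V_SG)/R = (14.7 − 1.62) / 26.7 = 0.49 mA.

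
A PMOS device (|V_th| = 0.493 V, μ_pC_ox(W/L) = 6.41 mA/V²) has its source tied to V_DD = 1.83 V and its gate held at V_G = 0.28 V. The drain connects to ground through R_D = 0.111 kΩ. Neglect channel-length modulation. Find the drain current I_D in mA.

I_D = 3.58 mA

V_SG = V_DD − V_G = 1.83 − 0.28 = 1.55 V, so V_ov = 1.55 − 0.493 = 1.06 V.
Assume saturation: I_D = ½ k_p V_ov² = 0.5 × 6.41 × 1.06² = 3.58 mA, giving V_SD = V_DD − I_D R_D = 1.83 − 3.58 × 0.111 = 1.43 V.
V_SD = 1.43 V ≥ V_ov = 1.06 V, confirming saturation.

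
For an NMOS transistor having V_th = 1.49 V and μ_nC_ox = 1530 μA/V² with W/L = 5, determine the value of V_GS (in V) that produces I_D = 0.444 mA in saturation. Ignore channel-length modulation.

k_n = μ_nC_ox · (W/L) = 7.65 mA/V².
In saturation I_D = ½ k_n (V_GS − V_th)², so V_GS − V_th = √(2 I_D / k_n) = √(2 × 0.444 / 7.65) = 0.341 V.
V_GS = 1.49 + 0.341 = 1.83 V.

V_GS = 1.83 V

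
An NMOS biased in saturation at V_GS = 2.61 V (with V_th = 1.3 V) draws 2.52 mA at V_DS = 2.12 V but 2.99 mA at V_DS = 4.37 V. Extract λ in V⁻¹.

With V_GS fixed, I_D ∝ (1 + λ V_DS) in saturation, so I_D2/I_D1 = (1 + λ V_DS2)/(1 + λ V_DS1).
2.99/2.52 = 1.187 = (1 + 4.37 λ)/(1 + 2.12 λ).
Solving: λ (I_D1 V_DS2 − I_D2 V_DS1) = I_D2 − I_D1, so λ = (2.99 − 2.52) / (2.52 × 4.37 − 2.99 × 2.12) = 0.47 / 4.67 = 0.101 V⁻¹.

λ = 0.101 V⁻¹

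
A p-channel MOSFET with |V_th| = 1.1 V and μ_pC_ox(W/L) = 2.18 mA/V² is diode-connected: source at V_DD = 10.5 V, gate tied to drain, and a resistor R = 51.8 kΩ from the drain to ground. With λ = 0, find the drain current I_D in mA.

With gate tied to drain, V_SG = V_SD ≥ V_SG − |V_th|, so the device is in saturation.
KCL at the drain: ½ k_p (V_SG − |V_th|)² = (V_DD − V_SG)/R.
Let x = V_SG − 1.1. Then 56.5 x² + x − 9.4 = 0, giving x = 0.399 V (positive root), so V_SG = 1.5 V.
I_D = (V_DD − V_SG)/R = (10.5 − 1.5) / 51.8 = 0.174 mA.

I_D = 0.174 mA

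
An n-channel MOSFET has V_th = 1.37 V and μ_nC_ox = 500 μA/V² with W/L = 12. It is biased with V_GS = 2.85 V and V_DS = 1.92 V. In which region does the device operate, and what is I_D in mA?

Saturation; I_D = 6.57 mA

k_n = μ_nC_ox · (W/L) = 6 mA/V².
V_ov = V_GS − V_th = 2.85 − 1.37 = 1.48 V.
Since V_DS = 1.92 V ≥ V_ov = 1.48 V, the device is in saturation.
I_D = ½ k_n V_ov² = 0.5 × 6 × 1.48² = 6.57 mA.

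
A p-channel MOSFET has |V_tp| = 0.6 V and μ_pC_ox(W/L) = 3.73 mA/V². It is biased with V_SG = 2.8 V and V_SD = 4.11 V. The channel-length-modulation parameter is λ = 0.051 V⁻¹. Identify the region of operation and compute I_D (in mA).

Saturation; I_D = 10.9 mA

V_ov = V_SG − |V_tp| = 2.8 − 0.6 = 2.2 V.
Since V_SD = 4.11 V ≥ V_ov = 2.2 V, the device is in saturation.
I_D = ½ k_p V_ov² (1 + λ V_SD) = 0.5 × 3.73 × 2.2² × (1 + 0.051 × 4.11) = 10.9 mA.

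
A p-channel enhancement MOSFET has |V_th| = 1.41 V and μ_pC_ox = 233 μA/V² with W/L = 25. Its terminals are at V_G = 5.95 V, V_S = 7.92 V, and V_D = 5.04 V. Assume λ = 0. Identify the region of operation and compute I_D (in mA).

Saturation; I_D = 0.913 mA

V_SG = V_S − V_G = 7.92 − 5.95 = 1.97 V; V_SD = V_S − V_D = 7.92 − 5.04 = 2.88 V.
k_p = μ_pC_ox · (W/L) = 5.825 mA/V².
V_ov = V_SG − |V_th| = 1.97 − 1.41 = 0.56 V.
Since V_SD = 2.88 V ≥ V_ov = 0.56 V, the device is in saturation.
I_D = ½ k_p V_ov² = 0.5 × 5.825 × 0.56² = 0.913 mA.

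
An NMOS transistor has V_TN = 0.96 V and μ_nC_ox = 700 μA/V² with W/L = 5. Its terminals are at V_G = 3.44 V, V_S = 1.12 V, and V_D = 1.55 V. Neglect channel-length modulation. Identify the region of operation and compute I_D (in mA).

V_GS = V_G − V_S = 3.44 − 1.12 = 2.32 V; V_DS = V_D − V_S = 1.55 − 1.12 = 0.43 V.
k_n = μ_nC_ox · (W/L) = 3.5 mA/V².
V_ov = V_GS − V_TN = 2.32 − 0.96 = 1.36 V.
Since V_DS = 0.43 V < V_ov = 1.36 V, the device is in the triode region.
I_D = k_n [V_ov · V_DS − ½ V_DS²] = 3.5 × [1.36 × 0.43 − 0.5 × 0.43²] = 1.72 mA.

Triode; I_D = 1.72 mA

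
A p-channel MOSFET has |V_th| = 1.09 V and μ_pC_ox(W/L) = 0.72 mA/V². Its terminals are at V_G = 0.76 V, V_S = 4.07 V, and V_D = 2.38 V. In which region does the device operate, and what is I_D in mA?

Triode; I_D = 1.67 mA

V_SG = V_S − V_G = 4.07 − 0.76 = 3.31 V; V_SD = V_S − V_D = 4.07 − 2.38 = 1.69 V.
V_ov = V_SG − |V_th| = 3.31 − 1.09 = 2.22 V.
Since V_SD = 1.69 V < V_ov = 2.22 V, the device is in the triode region.
I_D = k_p [V_ov · V_SD − ½ V_SD²] = 0.72 × [2.22 × 1.69 − 0.5 × 1.69²] = 1.67 mA.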